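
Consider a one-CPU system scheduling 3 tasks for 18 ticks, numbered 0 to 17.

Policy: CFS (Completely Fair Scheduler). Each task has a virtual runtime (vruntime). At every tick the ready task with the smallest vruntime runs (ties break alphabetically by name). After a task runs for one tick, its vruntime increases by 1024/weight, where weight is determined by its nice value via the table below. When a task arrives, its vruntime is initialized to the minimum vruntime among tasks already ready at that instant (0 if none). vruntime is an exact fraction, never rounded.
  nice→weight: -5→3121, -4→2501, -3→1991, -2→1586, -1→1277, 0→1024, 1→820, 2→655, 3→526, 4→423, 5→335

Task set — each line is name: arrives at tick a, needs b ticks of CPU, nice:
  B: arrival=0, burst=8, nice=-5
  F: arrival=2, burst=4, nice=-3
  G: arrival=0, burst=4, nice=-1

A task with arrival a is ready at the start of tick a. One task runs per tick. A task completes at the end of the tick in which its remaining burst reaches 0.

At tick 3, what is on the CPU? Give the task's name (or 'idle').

t=0: vr[B=0 G=0] → run B
t=1: vr[B=1024/3121 G=0] → run G
t=2: vr[B=1024/3121 F=1024/3121 G=1024/1277] → run B
t=3: vr[B=2048/3121 F=1024/3121 G=1024/1277] → run F
t=4: vr[B=2048/3121 F=5234688/6213911 G=1024/1277] → run B
t=5: vr[B=3072/3121 F=5234688/6213911 G=1024/1277] → run G
t=6: vr[B=3072/3121 F=5234688/6213911 G=2048/1277] → run F
t=7: vr[B=3072/3121 F=8430592/6213911 G=2048/1277] → run B
t=8: vr[B=4096/3121 F=8430592/6213911 G=2048/1277] → run B
t=9: vr[B=5120/3121 F=8430592/6213911 G=2048/1277] → run F
t=10: vr[B=5120/3121 F=11626496/6213911 G=2048/1277] → run G
t=11: vr[B=5120/3121 F=11626496/6213911 G=3072/1277] → run B
t=12: vr[B=6144/3121 F=11626496/6213911 G=3072/1277] → run F
t=13: vr[B=6144/3121 G=3072/1277] → run B
t=14: vr[B=7168/3121 G=3072/1277] → run B
t=15: vr[G=3072/1277] → run G
t=16: (idle)
t=17: (idle)

running at tick 3 = F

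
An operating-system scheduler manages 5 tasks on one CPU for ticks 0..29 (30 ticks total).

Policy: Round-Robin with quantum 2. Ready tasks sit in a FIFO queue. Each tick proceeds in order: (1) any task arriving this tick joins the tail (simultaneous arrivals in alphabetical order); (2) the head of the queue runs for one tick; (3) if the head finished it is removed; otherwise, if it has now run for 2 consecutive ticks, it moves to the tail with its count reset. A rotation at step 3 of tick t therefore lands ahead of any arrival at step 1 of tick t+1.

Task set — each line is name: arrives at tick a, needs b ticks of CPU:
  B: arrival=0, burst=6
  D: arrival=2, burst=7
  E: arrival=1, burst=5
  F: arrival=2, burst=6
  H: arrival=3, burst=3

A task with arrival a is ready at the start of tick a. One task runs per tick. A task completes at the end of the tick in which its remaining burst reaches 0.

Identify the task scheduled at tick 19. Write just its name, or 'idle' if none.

running at tick 19 = F

t=0: queue=[B] q_used=0 → run B
t=1: queue=[B,E] q_used=1 → run B
t=2: queue=[E,B,D,F] q_used=0 → run E
t=3: queue=[E,B,D,F,H] q_used=1 → run E
t=4: queue=[B,D,F,H,E] q_used=0 → run B
t=5: queue=[B,D,F,H,E] q_used=1 → run B
t=6: queue=[D,F,H,E,B] q_used=0 → run D
t=7: queue=[D,F,H,E,B] q_used=1 → run D
t=8: queue=[F,H,E,B,D] q_used=0 → run F
t=9: queue=[F,H,E,B,D] q_used=1 → run F
t=10: queue=[H,E,B,D,F] q_used=0 → run H
t=11: queue=[H,E,B,D,F] q_used=1 → run H
t=12: queue=[E,B,D,F,H] q_used=0 → run E
t=13: queue=[E,B,D,F,H] q_used=1 → run E
t=14: queue=[B,D,F,H,E] q_used=0 → run B
t=15: queue=[B,D,F,H,E] q_used=1 → run B
t=16: queue=[D,F,H,E] q_used=0 → run D
t=17: queue=[D,F,H,E] q_used=1 → run D
t=18: queue=[F,H,E,D] q_used=0 → run F
t=19: queue=[F,H,E,D] q_used=1 → run F
t=20: queue=[H,E,D,F] q_used=0 → run H
t=21: queue=[E,D,F] q_used=0 → run E
t=22: queue=[D,F] q_used=0 → run D
t=23: queue=[D,F] q_used=1 → run D
t=24: queue=[F,D] q_used=0 → run F
t=25: queue=[F,D] q_used=1 → run F
t=26: queue=[D] q_used=0 → run D
t=27: (idle)
t=28: (idle)
t=29: (idle)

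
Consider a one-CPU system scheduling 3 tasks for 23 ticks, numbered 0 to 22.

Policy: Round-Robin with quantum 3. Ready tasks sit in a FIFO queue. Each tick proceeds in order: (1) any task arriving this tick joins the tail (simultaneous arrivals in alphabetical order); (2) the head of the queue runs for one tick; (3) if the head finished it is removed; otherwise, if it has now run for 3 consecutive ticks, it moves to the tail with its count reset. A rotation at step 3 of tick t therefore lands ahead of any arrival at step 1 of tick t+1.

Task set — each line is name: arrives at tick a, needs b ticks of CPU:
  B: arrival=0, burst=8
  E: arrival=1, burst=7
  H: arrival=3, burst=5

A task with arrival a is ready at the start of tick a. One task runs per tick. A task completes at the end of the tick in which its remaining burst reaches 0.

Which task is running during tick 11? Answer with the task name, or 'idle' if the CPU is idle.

t=0: queue=[B] q_used=0 → run B
t=1: queue=[B,E] q_used=1 → run B
t=2: queue=[B,E] q_used=2 → run B
t=3: queue=[E,B,H] q_used=0 → run E
t=4: queue=[E,B,H] q_used=1 → run E
t=5: queue=[E,B,H] q_used=2 → run E
t=6: queue=[B,H,E] q_used=0 → run B
t=7: queue=[B,H,E] q_used=1 → run B
t=8: queue=[B,H,E] q_used=2 → run B
t=9: queue=[H,E,B] q_used=0 → run H
t=10: queue=[H,E,B] q_used=1 → run H
t=11: queue=[H,E,B] q_used=2 → run H
t=12: queue=[E,B,H] q_used=0 → run E
t=13: queue=[E,B,H] q_used=1 → run E
t=14: queue=[E,B,H] q_used=2 → run E
t=15: queue=[B,H,E] q_used=0 → run B
t=16: queue=[B,H,E] q_used=1 → run B
t=17: queue=[H,E] q_used=0 → run H
t=18: queue=[H,E] q_used=1 → run H
t=19: queue=[E] q_used=0 → run E
t=20: (idle)
t=21: (idle)
t=22: (idle)

running at tick 11 = H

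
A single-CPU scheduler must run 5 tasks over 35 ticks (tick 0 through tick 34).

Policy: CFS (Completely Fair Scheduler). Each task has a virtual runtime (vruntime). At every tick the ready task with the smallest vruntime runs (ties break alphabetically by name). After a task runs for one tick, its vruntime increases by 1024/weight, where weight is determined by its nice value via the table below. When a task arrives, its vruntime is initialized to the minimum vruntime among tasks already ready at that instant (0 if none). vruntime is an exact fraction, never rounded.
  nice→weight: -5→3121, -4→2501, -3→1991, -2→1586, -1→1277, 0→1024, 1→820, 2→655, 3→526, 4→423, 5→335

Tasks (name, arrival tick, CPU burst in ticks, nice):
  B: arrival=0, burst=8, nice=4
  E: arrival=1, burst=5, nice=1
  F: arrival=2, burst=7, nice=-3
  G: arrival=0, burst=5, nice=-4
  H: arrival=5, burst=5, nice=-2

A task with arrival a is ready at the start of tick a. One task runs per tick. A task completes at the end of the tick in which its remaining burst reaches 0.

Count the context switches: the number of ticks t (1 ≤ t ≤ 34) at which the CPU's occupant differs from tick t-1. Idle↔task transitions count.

t=0: vr[B=0 G=0] → run B
t=1: vr[B=1024/423 E=0 G=0] → run E
t=2: vr[B=1024/423 E=256/205 F=0 G=0] → run F
t=3: vr[B=1024/423 E=256/205 F=1024/1991 G=0] → run G
t=4: vr[B=1024/423 E=256/205 F=1024/1991 G=1024/2501] → run G
t=5: vr[B=1024/423 E=256/205 F=1024/1991 G=2048/2501 H=1024/1991] → run F
t=6: vr[B=1024/423 E=256/205 F=2048/1991 G=2048/2501 H=1024/1991] → run H
t=7: vr[B=1024/423 E=256/205 F=2048/1991 G=2048/2501 H=1831424/1578863] → run G
t=8: vr[B=1024/423 E=256/205 F=2048/1991 G=3072/2501 H=1831424/1578863] → run F
t=9: vr[B=1024/423 E=256/205 F=3072/1991 G=3072/2501 H=1831424/1578863] → run H
t=10: vr[B=1024/423 E=256/205 F=3072/1991 G=3072/2501 H=2850816/1578863] → run G
t=11: vr[B=1024/423 E=256/205 F=3072/1991 G=4096/2501 H=2850816/1578863] → run E
t=12: vr[B=1024/423 E=512/205 F=3072/1991 G=4096/2501 H=2850816/1578863] → run F
t=13: vr[B=1024/423 E=512/205 F=4096/1991 G=4096/2501 H=2850816/1578863] → run G
t=14: vr[B=1024/423 E=512/205 F=4096/1991 H=2850816/1578863] → run H
t=15: vr[B=1024/423 E=512/205 F=4096/1991 H=3870208/1578863] → run F
t=16: vr[B=1024/423 E=512/205 F=5120/1991 H=3870208/1578863] → run B
t=17: vr[B=2048/423 E=512/205 F=5120/1991 H=3870208/1578863] → run H
t=18: vr[B=2048/423 E=512/205 F=5120/1991 H=4889600/1578863] → run E
t=19: vr[B=2048/423 E=768/205 F=5120/1991 H=4889600/1578863] → run F
t=20: vr[B=2048/423 E=768/205 F=6144/1991 H=4889600/1578863] → run F
t=21: vr[B=2048/423 E=768/205 H=4889600/1578863] → run H
t=22: vr[B=2048/423 E=768/205] → run E
t=23: vr[B=2048/423 E=1024/205] → run B
t=24: vr[B=1024/141 E=1024/205] → run E
t=25: vr[B=1024/141] → run B
t=26: vr[B=4096/423] → run B
t=27: vr[B=5120/423] → run B
t=28: vr[B=2048/141] → run B
t=29: vr[B=7168/423] → run B
t=30: (idle)
t=31: (idle)
t=32: (idle)
t=33: (idle)
t=34: (idle)

context switches = 24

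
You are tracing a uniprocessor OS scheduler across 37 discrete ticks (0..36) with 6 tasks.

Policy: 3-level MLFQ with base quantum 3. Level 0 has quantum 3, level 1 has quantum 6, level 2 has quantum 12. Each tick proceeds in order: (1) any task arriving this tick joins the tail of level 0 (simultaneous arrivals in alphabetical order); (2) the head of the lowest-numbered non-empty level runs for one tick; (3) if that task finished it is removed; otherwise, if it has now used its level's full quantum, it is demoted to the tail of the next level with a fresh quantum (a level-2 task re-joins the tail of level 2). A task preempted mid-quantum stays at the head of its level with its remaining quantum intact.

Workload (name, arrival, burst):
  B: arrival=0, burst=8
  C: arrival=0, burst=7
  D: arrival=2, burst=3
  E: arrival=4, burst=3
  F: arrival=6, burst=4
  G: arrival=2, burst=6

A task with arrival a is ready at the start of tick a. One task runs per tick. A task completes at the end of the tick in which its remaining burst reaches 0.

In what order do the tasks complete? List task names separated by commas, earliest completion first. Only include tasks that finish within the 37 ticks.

completion order = D, E, B, C, G, F

t=0: L0/L1/L2 = BC/-/- → run B
t=1: L0/L1/L2 = BC/-/- → run B
t=2: L0/L1/L2 = BCDG/-/- → run B
t=3: L0/L1/L2 = CDG/B/- → run C
t=4: L0/L1/L2 = CDGE/B/- → run C
t=5: L0/L1/L2 = CDGE/B/- → run C
t=6: L0/L1/L2 = DGEF/BC/- → run D
t=7: L0/L1/L2 = DGEF/BC/- → run D
t=8: L0/L1/L2 = DGEF/BC/- → run D
t=9: L0/L1/L2 = GEF/BC/- → run G
t=10: L0/L1/L2 = GEF/BC/- → run G
t=11: L0/L1/L2 = GEF/BC/- → run G
t=12: L0/L1/L2 = EF/BCG/- → run E
t=13: L0/L1/L2 = EF/BCG/- → run E
t=14: L0/L1/L2 = EF/BCG/- → run E
t=15: L0/L1/L2 = F/BCG/- → run F
t=16: L0/L1/L2 = F/BCG/- → run F
t=17: L0/L1/L2 = F/BCG/- → run F
t=18: L0/L1/L2 = -/BCGF/- → run B
t=19: L0/L1/L2 = -/BCGF/- → run B
t=20: L0/L1/L2 = -/BCGF/- → run B
t=21: L0/L1/L2 = -/BCGF/- → run B
t=22: L0/L1/L2 = -/BCGF/- → run B
t=23: L0/L1/L2 = -/CGF/- → run C
t=24: L0/L1/L2 = -/CGF/- → run C
t=25: L0/L1/L2 = -/CGF/- → run C
t=26: L0/L1/L2 = -/CGF/- → run C
t=27: L0/L1/L2 = -/GF/- → run G
t=28: L0/L1/L2 = -/GF/- → run G
t=29: L0/L1/L2 = -/GF/- → run G
t=30: L0/L1/L2 = -/F/- → run F
t=31: (idle)
t=32: (idle)
t=33: (idle)
t=34: (idle)
t=35: (idle)
t=36: (idle)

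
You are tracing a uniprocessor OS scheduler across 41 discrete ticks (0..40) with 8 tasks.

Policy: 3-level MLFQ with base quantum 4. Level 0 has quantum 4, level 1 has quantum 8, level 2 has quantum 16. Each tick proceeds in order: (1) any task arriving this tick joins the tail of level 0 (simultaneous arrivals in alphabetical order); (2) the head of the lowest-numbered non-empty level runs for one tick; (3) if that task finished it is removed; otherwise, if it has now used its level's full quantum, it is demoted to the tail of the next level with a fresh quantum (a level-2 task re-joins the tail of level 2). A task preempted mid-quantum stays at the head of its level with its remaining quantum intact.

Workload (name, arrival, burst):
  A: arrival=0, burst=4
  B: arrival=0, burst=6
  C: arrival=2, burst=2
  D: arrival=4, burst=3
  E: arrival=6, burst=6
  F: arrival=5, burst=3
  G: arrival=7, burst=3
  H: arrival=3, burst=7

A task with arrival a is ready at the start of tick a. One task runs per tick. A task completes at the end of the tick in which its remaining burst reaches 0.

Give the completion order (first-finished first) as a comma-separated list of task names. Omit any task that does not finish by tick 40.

completion order = A, C, D, F, G, B, H, E

t=0: L0/L1/L2 = AB/-/- → run A
t=1: L0/L1/L2 = AB/-/- → run A
t=2: L0/L1/L2 = ABC/-/- → run A
t=3: L0/L1/L2 = ABCH/-/- → run A
t=4: L0/L1/L2 = BCHD/-/- → run B
t=5: L0/L1/L2 = BCHDF/-/- → run B
t=6: L0/L1/L2 = BCHDFE/-/- → run B
t=7: L0/L1/L2 = BCHDFEG/-/- → run B
t=8: L0/L1/L2 = CHDFEG/B/- → run C
t=9: L0/L1/L2 = CHDFEG/B/- → run C
t=10: L0/L1/L2 = HDFEG/B/- → run H
t=11: L0/L1/L2 = HDFEG/B/- → run H
t=12: L0/L1/L2 = HDFEG/B/- → run H
t=13: L0/L1/L2 = HDFEG/B/- → run H
t=14: L0/L1/L2 = DFEG/BH/- → run D
t=15: L0/L1/L2 = DFEG/BH/- → run D
t=16: L0/L1/L2 = DFEG/BH/- → run D
t=17: L0/L1/L2 = FEG/BH/- → run F
t=18: L0/L1/L2 = FEG/BH/- → run F
t=19: L0/L1/L2 = FEG/BH/- → run F
t=20: L0/L1/L2 = EG/BH/- → run E
t=21: L0/L1/L2 = EG/BH/- → run E
t=22: L0/L1/L2 = EG/BH/- → run E
t=23: L0/L1/L2 = EG/BH/- → run E
t=24: L0/L1/L2 = G/BHE/- → run G
t=25: L0/L1/L2 = G/BHE/- → run G
t=26: L0/L1/L2 = G/BHE/- → run G
t=27: L0/L1/L2 = -/BHE/- → run B
t=28: L0/L1/L2 = -/BHE/- → run B
t=29: L0/L1/L2 = -/HE/- → run H
t=30: L0/L1/L2 = -/HE/- → run H
t=31: L0/L1/L2 = -/HE/- → run H
t=32: L0/L1/L2 = -/E/- → run E
t=33: L0/L1/L2 = -/E/- → run E
t=34: (idle)
t=35: (idle)
t=36: (idle)
t=37: (idle)
t=38: (idle)
t=39: (idle)
t=40: (idle)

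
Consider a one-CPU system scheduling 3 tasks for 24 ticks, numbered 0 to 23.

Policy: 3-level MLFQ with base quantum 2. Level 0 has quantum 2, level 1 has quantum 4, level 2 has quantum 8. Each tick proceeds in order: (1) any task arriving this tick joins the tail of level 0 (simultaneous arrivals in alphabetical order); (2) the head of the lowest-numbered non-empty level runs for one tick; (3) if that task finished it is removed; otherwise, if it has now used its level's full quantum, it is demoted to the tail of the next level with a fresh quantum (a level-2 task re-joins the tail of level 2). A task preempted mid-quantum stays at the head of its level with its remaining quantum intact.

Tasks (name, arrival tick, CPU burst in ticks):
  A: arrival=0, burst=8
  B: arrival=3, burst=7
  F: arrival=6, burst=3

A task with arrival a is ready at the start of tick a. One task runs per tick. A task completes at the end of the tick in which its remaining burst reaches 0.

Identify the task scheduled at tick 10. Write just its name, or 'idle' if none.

t=0: L0/L1/L2 = A/-/- → run A
t=1: L0/L1/L2 = A/-/- → run A
t=2: L0/L1/L2 = -/A/- → run A
t=3: L0/L1/L2 = B/A/- → run B
t=4: L0/L1/L2 = B/A/- → run B
t=5: L0/L1/L2 = -/AB/- → run A
t=6: L0/L1/L2 = F/AB/- → run F
t=7: L0/L1/L2 = F/AB/- → run F
t=8: L0/L1/L2 = -/ABF/- → run A
t=9: L0/L1/L2 = -/ABF/- → run A
t=10: L0/L1/L2 = -/BF/A → run B
t=11: L0/L1/L2 = -/BF/A → run B
t=12: L0/L1/L2 = -/BF/A → run B
t=13: L0/L1/L2 = -/BF/A → run B
t=14: L0/L1/L2 = -/F/AB → run F
t=15: L0/L1/L2 = -/-/AB → run A
t=16: L0/L1/L2 = -/-/AB → run A
t=17: L0/L1/L2 = -/-/B → run B
t=18: (idle)
t=19: (idle)
t=20: (idle)
t=21: (idle)
t=22: (idle)
t=23: (idle)

running at tick 10 = B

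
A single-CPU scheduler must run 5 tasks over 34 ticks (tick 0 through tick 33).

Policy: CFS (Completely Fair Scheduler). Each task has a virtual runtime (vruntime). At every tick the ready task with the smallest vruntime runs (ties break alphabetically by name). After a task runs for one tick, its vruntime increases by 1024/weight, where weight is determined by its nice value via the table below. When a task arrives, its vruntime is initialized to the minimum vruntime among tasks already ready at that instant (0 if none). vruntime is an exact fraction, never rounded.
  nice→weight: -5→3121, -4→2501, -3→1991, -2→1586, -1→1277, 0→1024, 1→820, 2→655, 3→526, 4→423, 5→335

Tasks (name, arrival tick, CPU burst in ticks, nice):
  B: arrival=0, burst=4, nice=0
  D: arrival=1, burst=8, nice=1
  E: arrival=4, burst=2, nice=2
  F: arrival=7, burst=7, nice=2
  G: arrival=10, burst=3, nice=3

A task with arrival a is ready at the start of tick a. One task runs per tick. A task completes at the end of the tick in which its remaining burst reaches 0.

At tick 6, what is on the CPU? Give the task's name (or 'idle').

t=0: vr[B=0] → run B
t=1: vr[B=1 D=1] → run B
t=2: vr[B=2 D=1] → run D
t=3: vr[B=2 D=461/205] → run B
t=4: vr[B=3 D=461/205 E=461/205] → run D
t=5: vr[B=3 D=717/205 E=461/205] → run E
t=6: vr[B=3 D=717/205 E=20475/5371] → run B
t=7: vr[D=717/205 E=20475/5371 F=717/205] → run D
t=8: vr[D=973/205 E=20475/5371 F=717/205] → run F
t=9: vr[D=973/205 E=20475/5371 F=135911/26855] → run E
t=10: vr[D=973/205 F=135911/26855 G=973/205] → run D
t=11: vr[D=1229/205 F=135911/26855 G=973/205] → run G
t=12: vr[D=1229/205 F=135911/26855 G=360859/53915] → run F
t=13: vr[D=1229/205 F=35579/5371 G=360859/53915] → run D
t=14: vr[D=297/41 F=35579/5371 G=360859/53915] → run F
t=15: vr[D=297/41 F=219879/26855 G=360859/53915] → run G
t=16: vr[D=297/41 F=219879/26855 G=465819/53915] → run D
t=17: vr[D=1741/205 F=219879/26855 G=465819/53915] → run F
t=18: vr[D=1741/205 F=261863/26855 G=465819/53915] → run D
t=19: vr[D=1997/205 F=261863/26855 G=465819/53915] → run G
t=20: vr[D=1997/205 F=261863/26855] → run D
t=21: vr[F=261863/26855] → run F
t=22: vr[F=303847/26855] → run F
t=23: vr[F=345831/26855] → run F
t=24: (idle)
t=25: (idle)
t=26: (idle)
t=27: (idle)
t=28: (idle)
t=29: (idle)
t=30: (idle)
t=31: (idle)
t=32: (idle)
t=33: (idle)

running at tick 6 = B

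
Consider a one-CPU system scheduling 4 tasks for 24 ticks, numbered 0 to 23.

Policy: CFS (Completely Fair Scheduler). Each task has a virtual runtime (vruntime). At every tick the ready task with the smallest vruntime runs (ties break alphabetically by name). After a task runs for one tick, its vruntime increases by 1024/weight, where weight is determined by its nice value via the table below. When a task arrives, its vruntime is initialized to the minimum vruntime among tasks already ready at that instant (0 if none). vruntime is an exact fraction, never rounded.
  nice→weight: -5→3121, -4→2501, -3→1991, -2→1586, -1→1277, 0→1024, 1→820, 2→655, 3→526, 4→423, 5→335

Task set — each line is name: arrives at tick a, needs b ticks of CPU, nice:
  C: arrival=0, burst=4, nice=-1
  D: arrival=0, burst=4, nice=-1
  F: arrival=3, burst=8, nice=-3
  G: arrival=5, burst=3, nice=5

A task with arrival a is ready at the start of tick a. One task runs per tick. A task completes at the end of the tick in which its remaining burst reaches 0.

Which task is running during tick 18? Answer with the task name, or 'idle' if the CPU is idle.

running at tick 18 = G

t=0: vr[C=0 D=0] → run C
t=1: vr[C=1024/1277 D=0] → run D
t=2: vr[C=1024/1277 D=1024/1277] → run C
t=3: vr[C=2048/1277 D=1024/1277 F=1024/1277] → run D
t=4: vr[C=2048/1277 D=2048/1277 F=1024/1277] → run F
t=5: vr[C=2048/1277 D=2048/1277 F=3346432/2542507 G=3346432/2542507] → run F
t=6: vr[C=2048/1277 D=2048/1277 F=4654080/2542507 G=3346432/2542507] → run G
t=7: vr[C=2048/1277 D=2048/1277 F=4654080/2542507 G=3724581888/851739845] → run C
t=8: vr[C=3072/1277 D=2048/1277 F=4654080/2542507 G=3724581888/851739845] → run D
t=9: vr[C=3072/1277 D=3072/1277 F=4654080/2542507 G=3724581888/851739845] → run F
t=10: vr[C=3072/1277 D=3072/1277 F=5961728/2542507 G=3724581888/851739845] → run F
t=11: vr[C=3072/1277 D=3072/1277 F=7269376/2542507 G=3724581888/851739845] → run C
t=12: vr[D=3072/1277 F=7269376/2542507 G=3724581888/851739845] → run D
t=13: vr[F=7269376/2542507 G=3724581888/851739845] → run F
t=14: vr[F=8577024/2542507 G=3724581888/851739845] → run F
t=15: vr[F=9884672/2542507 G=3724581888/851739845] → run F
t=16: vr[F=11192320/2542507 G=3724581888/851739845] → run G
t=17: vr[F=11192320/2542507 G=6328109056/851739845] → run F
t=18: vr[G=6328109056/851739845] → run G
t=19: (idle)
t=20: (idle)
t=21: (idle)
t=22: (idle)
t=23: (idle)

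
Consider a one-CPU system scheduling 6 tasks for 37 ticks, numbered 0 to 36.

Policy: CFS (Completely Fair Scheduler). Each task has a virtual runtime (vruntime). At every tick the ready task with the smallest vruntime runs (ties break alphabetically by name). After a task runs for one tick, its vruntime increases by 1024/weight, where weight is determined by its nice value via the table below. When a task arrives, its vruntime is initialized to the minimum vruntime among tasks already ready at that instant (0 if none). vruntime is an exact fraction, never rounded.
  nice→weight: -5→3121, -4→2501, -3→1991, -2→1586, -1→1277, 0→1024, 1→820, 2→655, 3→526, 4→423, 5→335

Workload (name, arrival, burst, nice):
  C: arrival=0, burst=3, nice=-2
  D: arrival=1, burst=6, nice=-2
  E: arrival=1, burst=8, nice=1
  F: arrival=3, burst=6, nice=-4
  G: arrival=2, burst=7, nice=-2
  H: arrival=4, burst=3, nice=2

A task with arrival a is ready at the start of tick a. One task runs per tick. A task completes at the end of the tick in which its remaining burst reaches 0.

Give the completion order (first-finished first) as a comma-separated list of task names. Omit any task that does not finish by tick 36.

t=0: vr[C=0] → run C
t=1: vr[C=512/793 D=512/793 E=512/793] → run C
t=2: vr[C=1024/793 D=512/793 E=512/793 G=512/793] → run D
t=3: vr[C=1024/793 D=1024/793 E=512/793 F=512/793 G=512/793] → run E
t=4: vr[C=1024/793 D=1024/793 E=307968/162565 F=512/793 G=512/793 H=512/793] → run F
t=5: vr[C=1024/793 D=1024/793 E=307968/162565 F=34304/32513 G=512/793 H=512/793] → run G
t=6: vr[C=1024/793 D=1024/793 E=307968/162565 F=34304/32513 G=1024/793 H=512/793] → run H
t=7: vr[C=1024/793 D=1024/793 E=307968/162565 F=34304/32513 G=1024/793 H=1147392/519415] → run F
t=8: vr[C=1024/793 D=1024/793 E=307968/162565 F=47616/32513 G=1024/793 H=1147392/519415] → run C
t=9: vr[D=1024/793 E=307968/162565 F=47616/32513 G=1024/793 H=1147392/519415] → run D
t=10: vr[D=1536/793 E=307968/162565 F=47616/32513 G=1024/793 H=1147392/519415] → run G
t=11: vr[D=1536/793 E=307968/162565 F=47616/32513 G=1536/793 H=1147392/519415] → run F
t=12: vr[D=1536/793 E=307968/162565 F=60928/32513 G=1536/793 H=1147392/519415] → run F
t=13: vr[D=1536/793 E=307968/162565 F=74240/32513 G=1536/793 H=1147392/519415] → run E
t=14: vr[D=1536/793 E=510976/162565 F=74240/32513 G=1536/793 H=1147392/519415] → run D
t=15: vr[D=2048/793 E=510976/162565 F=74240/32513 G=1536/793 H=1147392/519415] → run G
t=16: vr[D=2048/793 E=510976/162565 F=74240/32513 G=2048/793 H=1147392/519415] → run H
t=17: vr[D=2048/793 E=510976/162565 F=74240/32513 G=2048/793 H=1959424/519415] → run F
t=18: vr[D=2048/793 E=510976/162565 F=87552/32513 G=2048/793 H=1959424/519415] → run D
t=19: vr[D=2560/793 E=510976/162565 F=87552/32513 G=2048/793 H=1959424/519415] → run G
t=20: vr[D=2560/793 E=510976/162565 F=87552/32513 G=2560/793 H=1959424/519415] → run F
t=21: vr[D=2560/793 E=510976/162565 G=2560/793 H=1959424/519415] → run E
t=22: vr[D=2560/793 E=713984/162565 G=2560/793 H=1959424/519415] → run D
t=23: vr[D=3072/793 E=713984/162565 G=2560/793 H=1959424/519415] → run G
t=24: vr[D=3072/793 E=713984/162565 G=3072/793 H=1959424/519415] → run H
t=25: vr[D=3072/793 E=713984/162565 G=3072/793] → run D
t=26: vr[E=713984/162565 G=3072/793] → run G
t=27: vr[E=713984/162565 G=3584/793] → run E
t=28: vr[E=916992/162565 G=3584/793] → run G
t=29: vr[E=916992/162565] → run E
t=30: vr[E=224000/32513] → run E
t=31: vr[E=1323008/162565] → run E
t=32: vr[E=1526016/162565] → run E
t=33: (idle)
t=34: (idle)
t=35: (idle)
t=36: (idle)

completion order = C, F, H, D, G, E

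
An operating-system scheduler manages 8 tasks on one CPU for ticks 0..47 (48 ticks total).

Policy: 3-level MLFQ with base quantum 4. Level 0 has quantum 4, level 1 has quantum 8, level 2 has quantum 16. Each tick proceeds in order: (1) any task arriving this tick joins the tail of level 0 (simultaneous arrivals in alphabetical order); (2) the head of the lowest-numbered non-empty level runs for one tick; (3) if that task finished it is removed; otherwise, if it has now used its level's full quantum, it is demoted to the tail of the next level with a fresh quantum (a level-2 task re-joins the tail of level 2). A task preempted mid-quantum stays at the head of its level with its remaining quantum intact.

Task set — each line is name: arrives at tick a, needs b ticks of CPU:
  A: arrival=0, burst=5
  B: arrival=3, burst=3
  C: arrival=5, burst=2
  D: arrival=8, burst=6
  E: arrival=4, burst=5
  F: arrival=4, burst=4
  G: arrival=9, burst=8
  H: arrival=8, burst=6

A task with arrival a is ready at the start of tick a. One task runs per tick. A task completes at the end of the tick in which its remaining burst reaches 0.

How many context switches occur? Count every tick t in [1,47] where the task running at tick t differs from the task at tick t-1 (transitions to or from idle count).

context switches = 13

t=0: L0/L1/L2 = A/-/- → run A
t=1: L0/L1/L2 = A/-/- → run A
t=2: L0/L1/L2 = A/-/- → run A
t=3: L0/L1/L2 = AB/-/- → run A
t=4: L0/L1/L2 = BEF/A/- → run B
t=5: L0/L1/L2 = BEFC/A/- → run B
t=6: L0/L1/L2 = BEFC/A/- → run B
t=7: L0/L1/L2 = EFC/A/- → run E
t=8: L0/L1/L2 = EFCDH/A/- → run E
t=9: L0/L1/L2 = EFCDHG/A/- → run E
t=10: L0/L1/L2 = EFCDHG/A/- → run E
t=11: L0/L1/L2 = FCDHG/AE/- → run F
t=12: L0/L1/L2 = FCDHG/AE/- → run F
t=13: L0/L1/L2 = FCDHG/AE/- → run F
t=14: L0/L1/L2 = FCDHG/AE/- → run F
t=15: L0/L1/L2 = CDHG/AE/- → run C
t=16: L0/L1/L2 = CDHG/AE/- → run C
t=17: L0/L1/L2 = DHG/AE/- → run D
t=18: L0/L1/L2 = DHG/AE/- → run D
t=19: L0/L1/L2 = DHG/AE/- → run D
t=20: L0/L1/L2 = DHG/AE/- → run D
t=21: L0/L1/L2 = HG/AED/- → run H
t=22: L0/L1/L2 = HG/AED/- → run H
t=23: L0/L1/L2 = HG/AED/- → run H
t=24: L0/L1/L2 = HG/AED/- → run H
t=25: L0/L1/L2 = G/AEDH/- → run G
t=26: L0/L1/L2 = G/AEDH/- → run G
t=27: L0/L1/L2 = G/AEDH/- → run G
t=28: L0/L1/L2 = G/AEDH/- → run G
t=29: L0/L1/L2 = -/AEDHG/- → run A
t=30: L0/L1/L2 = -/EDHG/- → run E
t=31: L0/L1/L2 = -/DHG/- → run D
t=32: L0/L1/L2 = -/DHG/- → run D
t=33: L0/L1/L2 = -/HG/- → run H
t=34: L0/L1/L2 = -/HG/- → run H
t=35: L0/L1/L2 = -/G/- → run G
t=36: L0/L1/L2 = -/G/- → run G
t=37: L0/L1/L2 = -/G/- → run G
t=38: L0/L1/L2 = -/G/- → run G
t=39: (idle)
t=40: (idle)
t=41: (idle)
t=42: (idle)
t=43: (idle)
t=44: (idle)
t=45: (idle)
t=46: (idle)
t=47: (idle)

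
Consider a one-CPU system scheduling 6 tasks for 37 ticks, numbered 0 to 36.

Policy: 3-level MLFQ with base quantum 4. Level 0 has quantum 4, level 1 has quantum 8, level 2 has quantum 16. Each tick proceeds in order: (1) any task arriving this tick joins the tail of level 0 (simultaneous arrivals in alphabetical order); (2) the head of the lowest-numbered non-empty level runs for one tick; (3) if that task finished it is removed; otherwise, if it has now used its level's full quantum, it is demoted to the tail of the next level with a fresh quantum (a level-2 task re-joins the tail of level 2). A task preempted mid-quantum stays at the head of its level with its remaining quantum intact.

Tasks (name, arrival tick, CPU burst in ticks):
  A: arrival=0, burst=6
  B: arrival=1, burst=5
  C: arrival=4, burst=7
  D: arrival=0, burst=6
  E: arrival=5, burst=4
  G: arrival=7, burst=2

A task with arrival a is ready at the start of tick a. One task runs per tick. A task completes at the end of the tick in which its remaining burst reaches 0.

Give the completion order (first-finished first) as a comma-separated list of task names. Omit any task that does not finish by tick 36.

completion order = E, G, A, D, B, C

t=0: L0/L1/L2 = AD/-/- → run A
t=1: L0/L1/L2 = ADB/-/- → run A
t=2: L0/L1/L2 = ADB/-/- → run A
t=3: L0/L1/L2 = ADB/-/- → run A
t=4: L0/L1/L2 = DBC/A/- → run D
t=5: L0/L1/L2 = DBCE/A/- → run D
t=6: L0/L1/L2 = DBCE/A/- → run D
t=7: L0/L1/L2 = DBCEG/A/- → run D
t=8: L0/L1/L2 = BCEG/AD/- → run B
t=9: L0/L1/L2 = BCEG/AD/- → run B
t=10: L0/L1/L2 = BCEG/AD/- → run B
t=11: L0/L1/L2 = BCEG/AD/- → run B
t=12: L0/L1/L2 = CEG/ADB/- → run C
t=13: L0/L1/L2 = CEG/ADB/- → run C
t=14: L0/L1/L2 = CEG/ADB/- → run C
t=15: L0/L1/L2 = CEG/ADB/- → run C
t=16: L0/L1/L2 = EG/ADBC/- → run E
t=17: L0/L1/L2 = EG/ADBC/- → run E
t=18: L0/L1/L2 = EG/ADBC/- → run E
t=19: L0/L1/L2 = EG/ADBC/- → run E
t=20: L0/L1/L2 = G/ADBC/- → run G
t=21: L0/L1/L2 = G/ADBC/- → run G
t=22: L0/L1/L2 = -/ADBC/- → run A
t=23: L0/L1/L2 = -/ADBC/- → run A
t=24: L0/L1/L2 = -/DBC/- → run D
t=25: L0/L1/L2 = -/DBC/- → run D
t=26: L0/L1/L2 = -/BC/- → run B
t=27: L0/L1/L2 = -/C/- → run C
t=28: L0/L1/L2 = -/C/- → run C
t=29: L0/L1/L2 = -/C/- → run C
t=30: (idle)
t=31: (idle)
t=32: (idle)
t=33: (idle)
t=34: (idle)
t=35: (idle)
t=36: (idle)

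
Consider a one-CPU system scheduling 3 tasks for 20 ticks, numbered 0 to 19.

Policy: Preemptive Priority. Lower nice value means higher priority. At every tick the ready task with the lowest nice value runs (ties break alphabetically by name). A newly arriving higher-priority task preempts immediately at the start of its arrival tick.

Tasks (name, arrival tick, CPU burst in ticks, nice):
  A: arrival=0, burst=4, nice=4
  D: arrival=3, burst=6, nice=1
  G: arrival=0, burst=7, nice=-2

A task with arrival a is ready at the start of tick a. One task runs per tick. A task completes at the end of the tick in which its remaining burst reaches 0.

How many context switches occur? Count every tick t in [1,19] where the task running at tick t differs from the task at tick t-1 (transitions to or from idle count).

context switches = 3

t=0: ready={A,G} → run G
t=1: ready={A,G} → run G
t=2: ready={A,G} → run G
t=3: ready={A,D,G} → run G
t=4: ready={A,D,G} → run G
t=5: ready={A,D,G} → run G
t=6: ready={A,D,G} → run G
t=7: ready={A,D} → run D
t=8: ready={A,D} → run D
t=9: ready={A,D} → run D
t=10: ready={A,D} → run D
t=11: ready={A,D} → run D
t=12: ready={A,D} → run D
t=13: ready={A} → run A
t=14: ready={A} → run A
t=15: ready={A} → run A
t=16: ready={A} → run A
t=17: (idle)
t=18: (idle)
t=19: (idle)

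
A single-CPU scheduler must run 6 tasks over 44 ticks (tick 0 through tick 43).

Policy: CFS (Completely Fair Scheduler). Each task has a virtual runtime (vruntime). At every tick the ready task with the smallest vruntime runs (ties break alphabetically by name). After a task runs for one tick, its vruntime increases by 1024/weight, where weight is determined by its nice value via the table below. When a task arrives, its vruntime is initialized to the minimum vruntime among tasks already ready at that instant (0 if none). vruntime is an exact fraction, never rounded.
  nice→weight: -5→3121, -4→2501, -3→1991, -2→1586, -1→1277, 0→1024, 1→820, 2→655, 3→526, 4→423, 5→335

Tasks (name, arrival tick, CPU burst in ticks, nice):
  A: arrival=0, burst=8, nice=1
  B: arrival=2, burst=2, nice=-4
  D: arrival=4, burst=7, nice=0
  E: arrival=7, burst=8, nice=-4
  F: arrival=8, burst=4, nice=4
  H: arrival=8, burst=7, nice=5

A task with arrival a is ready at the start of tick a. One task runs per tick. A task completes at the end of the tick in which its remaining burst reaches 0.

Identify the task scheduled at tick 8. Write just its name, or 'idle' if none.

running at tick 8 = E

t=0: vr[A=0] → run A
t=1: vr[A=256/205] → run A
t=2: vr[A=512/205 B=512/205] → run A
t=3: vr[A=768/205 B=512/205] → run B
t=4: vr[A=768/205 B=36352/12505 D=36352/12505] → run B
t=5: vr[A=768/205 D=36352/12505] → run D
t=6: vr[A=768/205 D=48857/12505] → run A
t=7: vr[A=1024/205 D=48857/12505 E=48857/12505] → run D
t=8: vr[A=1024/205 D=61362/12505 E=48857/12505 F=48857/12505 H=48857/12505] → run E
t=9: vr[A=1024/205 D=61362/12505 E=53977/12505 F=48857/12505 H=48857/12505] → run F
t=10: vr[A=1024/205 D=61362/12505 E=53977/12505 F=33471631/5289615 H=48857/12505] → run H
t=11: vr[A=1024/205 D=61362/12505 E=53977/12505 F=33471631/5289615 H=5834443/837835] → run E
t=12: vr[A=1024/205 D=61362/12505 E=59097/12505 F=33471631/5289615 H=5834443/837835] → run E
t=13: vr[A=1024/205 D=61362/12505 E=64217/12505 F=33471631/5289615 H=5834443/837835] → run D
t=14: vr[A=1024/205 D=73867/12505 E=64217/12505 F=33471631/5289615 H=5834443/837835] → run A
t=15: vr[A=256/41 D=73867/12505 E=64217/12505 F=33471631/5289615 H=5834443/837835] → run E
t=16: vr[A=256/41 D=73867/12505 E=69337/12505 F=33471631/5289615 H=5834443/837835] → run E
t=17: vr[A=256/41 D=73867/12505 E=74457/12505 F=33471631/5289615 H=5834443/837835] → run D
t=18: vr[A=256/41 D=86372/12505 E=74457/12505 F=33471631/5289615 H=5834443/837835] → run E
t=19: vr[A=256/41 D=86372/12505 E=79577/12505 F=33471631/5289615 H=5834443/837835] → run A
t=20: vr[A=1536/205 D=86372/12505 E=79577/12505 F=33471631/5289615 H=5834443/837835] → run F
t=21: vr[A=1536/205 D=86372/12505 E=79577/12505 F=46276751/5289615 H=5834443/837835] → run E
t=22: vr[A=1536/205 D=86372/12505 E=84697/12505 F=46276751/5289615 H=5834443/837835] → run E
t=23: vr[A=1536/205 D=86372/12505 F=46276751/5289615 H=5834443/837835] → run D
t=24: vr[A=1536/205 D=98877/12505 F=46276751/5289615 H=5834443/837835] → run H
t=25: vr[A=1536/205 D=98877/12505 F=46276751/5289615 H=8395467/837835] → run A
t=26: vr[A=1792/205 D=98877/12505 F=46276751/5289615 H=8395467/837835] → run D
t=27: vr[A=1792/205 D=111382/12505 F=46276751/5289615 H=8395467/837835] → run A
t=28: vr[D=111382/12505 F=46276751/5289615 H=8395467/837835] → run F
t=29: vr[D=111382/12505 F=19693957/1763205 H=8395467/837835] → run D
t=30: vr[F=19693957/1763205 H=8395467/837835] → run H
t=31: vr[F=19693957/1763205 H=10956491/837835] → run F
t=32: vr[H=10956491/837835] → run H
t=33: vr[H=2703503/167567] → run H
t=34: vr[H=16078539/837835] → run H
t=35: vr[H=18639563/837835] → run H
t=36: (idle)
t=37: (idle)
t=38: (idle)
t=39: (idle)
t=40: (idle)
t=41: (idle)
t=42: (idle)
t=43: (idle)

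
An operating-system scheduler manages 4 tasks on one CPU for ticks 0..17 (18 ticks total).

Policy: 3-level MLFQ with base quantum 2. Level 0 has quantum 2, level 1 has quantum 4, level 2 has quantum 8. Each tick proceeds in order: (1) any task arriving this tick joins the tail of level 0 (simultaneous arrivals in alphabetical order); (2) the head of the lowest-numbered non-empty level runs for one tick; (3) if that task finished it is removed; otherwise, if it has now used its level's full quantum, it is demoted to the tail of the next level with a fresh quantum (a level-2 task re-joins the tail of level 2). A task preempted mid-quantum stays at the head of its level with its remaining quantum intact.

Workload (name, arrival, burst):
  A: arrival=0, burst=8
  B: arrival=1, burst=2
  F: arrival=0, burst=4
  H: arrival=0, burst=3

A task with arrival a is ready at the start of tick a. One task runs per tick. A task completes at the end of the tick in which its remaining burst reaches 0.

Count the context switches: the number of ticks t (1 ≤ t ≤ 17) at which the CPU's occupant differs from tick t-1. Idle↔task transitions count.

context switches = 8

t=0: L0/L1/L2 = AFH/-/- → run A
t=1: L0/L1/L2 = AFHB/-/- → run A
t=2: L0/L1/L2 = FHB/A/- → run F
t=3: L0/L1/L2 = FHB/A/- → run F
t=4: L0/L1/L2 = HB/AF/- → run H
t=5: L0/L1/L2 = HB/AF/- → run H
t=6: L0/L1/L2 = B/AFH/- → run B
t=7: L0/L1/L2 = B/AFH/- → run B
t=8: L0/L1/L2 = -/AFH/- → run A
t=9: L0/L1/L2 = -/AFH/- → run A
t=10: L0/L1/L2 = -/AFH/- → run A
t=11: L0/L1/L2 = -/AFH/- → run A
t=12: L0/L1/L2 = -/FH/A → run F
t=13: L0/L1/L2 = -/FH/A → run F
t=14: L0/L1/L2 = -/H/A → run H
t=15: L0/L1/L2 = -/-/A → run A
t=16: L0/L1/L2 = -/-/A → run A
t=17: (idle)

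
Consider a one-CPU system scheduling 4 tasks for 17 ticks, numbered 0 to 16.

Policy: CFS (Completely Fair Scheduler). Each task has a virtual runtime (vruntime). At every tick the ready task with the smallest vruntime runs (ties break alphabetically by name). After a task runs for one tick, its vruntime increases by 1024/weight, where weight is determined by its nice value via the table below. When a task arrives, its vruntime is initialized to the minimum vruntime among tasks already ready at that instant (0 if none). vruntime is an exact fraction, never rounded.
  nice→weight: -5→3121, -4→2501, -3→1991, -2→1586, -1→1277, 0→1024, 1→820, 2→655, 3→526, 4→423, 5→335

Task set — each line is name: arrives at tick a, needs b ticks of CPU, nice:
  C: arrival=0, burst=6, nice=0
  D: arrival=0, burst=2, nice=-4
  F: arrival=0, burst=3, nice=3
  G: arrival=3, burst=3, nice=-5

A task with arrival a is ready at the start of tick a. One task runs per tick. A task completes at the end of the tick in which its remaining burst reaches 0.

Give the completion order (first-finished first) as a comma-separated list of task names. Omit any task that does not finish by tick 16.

t=0: vr[C=0 D=0 F=0] → run C
t=1: vr[C=1 D=0 F=0] → run D
t=2: vr[C=1 D=1024/2501 F=0] → run F
t=3: vr[C=1 D=1024/2501 F=512/263 G=1024/2501] → run D
t=4: vr[C=1 F=512/263 G=1024/2501] → run G
t=5: vr[C=1 F=512/263 G=5756928/7805621] → run G
t=6: vr[C=1 F=512/263 G=8317952/7805621] → run C
t=7: vr[C=2 F=512/263 G=8317952/7805621] → run G
t=8: vr[C=2 F=512/263] → run F
t=9: vr[C=2 F=1024/263] → run C
t=10: vr[C=3 F=1024/263] → run C
t=11: vr[C=4 F=1024/263] → run F
t=12: vr[C=4] → run C
t=13: vr[C=5] → run C
t=14: (idle)
t=15: (idle)
t=16: (idle)

completion order = D, G, F, C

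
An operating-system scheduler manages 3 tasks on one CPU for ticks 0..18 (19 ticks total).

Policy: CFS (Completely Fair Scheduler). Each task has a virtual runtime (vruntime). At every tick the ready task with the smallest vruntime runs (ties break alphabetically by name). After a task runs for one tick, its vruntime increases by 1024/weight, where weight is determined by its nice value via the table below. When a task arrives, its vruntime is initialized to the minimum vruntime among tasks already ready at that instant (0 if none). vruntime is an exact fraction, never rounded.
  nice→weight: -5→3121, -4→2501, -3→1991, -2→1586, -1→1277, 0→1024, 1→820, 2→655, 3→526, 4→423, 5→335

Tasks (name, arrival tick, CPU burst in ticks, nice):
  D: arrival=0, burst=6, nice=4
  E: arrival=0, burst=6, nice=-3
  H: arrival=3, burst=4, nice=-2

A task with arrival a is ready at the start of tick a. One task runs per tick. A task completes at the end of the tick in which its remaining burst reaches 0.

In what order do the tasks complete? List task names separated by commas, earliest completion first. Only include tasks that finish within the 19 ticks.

completion order = E, H, D

t=0: vr[D=0 E=0] → run D
t=1: vr[D=1024/423 E=0] → run E
t=2: vr[D=1024/423 E=1024/1991] → run E
t=3: vr[D=1024/423 E=2048/1991 H=2048/1991] → run E
t=4: vr[D=1024/423 E=3072/1991 H=2048/1991] → run H
t=5: vr[D=1024/423 E=3072/1991 H=2643456/1578863] → run E
t=6: vr[D=1024/423 E=4096/1991 H=2643456/1578863] → run H
t=7: vr[D=1024/423 E=4096/1991 H=3662848/1578863] → run E
t=8: vr[D=1024/423 E=5120/1991 H=3662848/1578863] → run H
t=9: vr[D=1024/423 E=5120/1991 H=4682240/1578863] → run D
t=10: vr[D=2048/423 E=5120/1991 H=4682240/1578863] → run E
t=11: vr[D=2048/423 H=4682240/1578863] → run H
t=12: vr[D=2048/423] → run D
t=13: vr[D=1024/141] → run D
t=14: vr[D=4096/423] → run D
t=15: vr[D=5120/423] → run D
t=16: (idle)
t=17: (idle)
t=18: (idle)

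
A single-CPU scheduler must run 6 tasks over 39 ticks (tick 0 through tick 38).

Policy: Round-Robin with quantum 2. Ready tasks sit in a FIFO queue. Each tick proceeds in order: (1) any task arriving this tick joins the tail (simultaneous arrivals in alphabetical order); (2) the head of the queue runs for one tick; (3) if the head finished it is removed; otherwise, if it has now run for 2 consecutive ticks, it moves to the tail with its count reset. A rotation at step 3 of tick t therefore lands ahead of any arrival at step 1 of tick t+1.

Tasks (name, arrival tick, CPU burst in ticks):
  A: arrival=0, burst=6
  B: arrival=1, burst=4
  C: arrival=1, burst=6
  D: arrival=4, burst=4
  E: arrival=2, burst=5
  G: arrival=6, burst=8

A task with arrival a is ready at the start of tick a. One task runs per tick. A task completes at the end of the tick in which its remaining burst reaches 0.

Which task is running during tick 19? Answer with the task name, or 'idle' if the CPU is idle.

running at tick 19 = A

t=0: queue=[A] q_used=0 → run A
t=1: queue=[A,B,C] q_used=1 → run A
t=2: queue=[B,C,A,E] q_used=0 → run B
t=3: queue=[B,C,A,E] q_used=1 → run B
t=4: queue=[C,A,E,B,D] q_used=0 → run C
t=5: queue=[C,A,E,B,D] q_used=1 → run C
t=6: queue=[A,E,B,D,C,G] q_used=0 → run A
t=7: queue=[A,E,B,D,C,G] q_used=1 → run A
t=8: queue=[E,B,D,C,G,A] q_used=0 → run E
t=9: queue=[E,B,D,C,G,A] q_used=1 → run E
t=10: queue=[B,D,C,G,A,E] q_used=0 → run B
t=11: queue=[B,D,C,G,A,E] q_used=1 → run B
t=12: queue=[D,C,G,A,E] q_used=0 → run D
t=13: queue=[D,C,G,A,E] q_used=1 → run D
t=14: queue=[C,G,A,E,D] q_used=0 → run C
t=15: queue=[C,G,A,E,D] q_used=1 → run C
t=16: queue=[G,A,E,D,C] q_used=0 → run G
t=17: queue=[G,A,E,D,C] q_used=1 → run G
t=18: queue=[A,E,D,C,G] q_used=0 → run A
t=19: queue=[A,E,D,C,G] q_used=1 → run A
t=20: queue=[E,D,C,G] q_used=0 → run E
t=21: queue=[E,D,C,G] q_used=1 → run E
t=22: queue=[D,C,G,E] q_used=0 → run D
t=23: queue=[D,C,G,E] q_used=1 → run D
t=24: queue=[C,G,E] q_used=0 → run C
t=25: queue=[C,G,E] q_used=1 → run C
t=26: queue=[G,E] q_used=0 → run G
t=27: queue=[G,E] q_used=1 → run G
t=28: queue=[E,G] q_used=0 → run E
t=29: queue=[G] q_used=0 → run G
t=30: queue=[G] q_used=1 → run G
t=31: queue=[G] q_used=0 → run G
t=32: queue=[G] q_used=1 → run G
t=33: (idle)
t=34: (idle)
t=35: (idle)
t=36: (idle)
t=37: (idle)
t=38: (idle)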